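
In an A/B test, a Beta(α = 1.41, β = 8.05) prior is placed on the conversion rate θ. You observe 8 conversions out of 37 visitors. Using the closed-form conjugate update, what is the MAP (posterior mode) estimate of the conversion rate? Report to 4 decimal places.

0.1892

The Beta prior is conjugate to a Binomial/Bernoulli likelihood; the update adds successes to α and failures to β.
Posterior: Beta(α+k, β+n−k) = Beta(1.41+8, 8.05+29) = Beta(9.41, 37.05).
Mode of Beta(a,b) for a,b>1 is (a−1)/(a+b−2) = 8.41/44.46 = 0.1892.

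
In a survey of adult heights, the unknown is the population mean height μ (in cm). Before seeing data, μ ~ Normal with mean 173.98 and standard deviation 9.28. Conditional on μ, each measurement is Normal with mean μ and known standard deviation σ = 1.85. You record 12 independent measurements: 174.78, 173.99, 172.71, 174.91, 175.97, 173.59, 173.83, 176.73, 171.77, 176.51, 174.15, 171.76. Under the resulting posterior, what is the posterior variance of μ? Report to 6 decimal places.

0.284267

For Normal data with known variance σ², a Normal(μ₀, σ₀²) prior on μ is conjugate. Posterior precision = 1/σ₀² + n/σ²; posterior mean is the precision-weighted average of μ₀ and x̄.
σ₀² = 9.28² = 86.1184, σ² = 1.85² = 3.4225; σ² + n·σ₀² = 3.4225 + 12·86.1184 = 1036.8433.
Posterior precision = 1/σ₀² + n/σ² = 1/86.1184 + 12/3.4225 = (σ² + n·σ₀²)/(σ₀²σ²) = 1036.8433/(86.1184·3.4225); posterior variance σₙ² = σ₀²σ²/(σ² + n·σ₀²) = 86.1184·3.4225/1036.8433 = 0.284267.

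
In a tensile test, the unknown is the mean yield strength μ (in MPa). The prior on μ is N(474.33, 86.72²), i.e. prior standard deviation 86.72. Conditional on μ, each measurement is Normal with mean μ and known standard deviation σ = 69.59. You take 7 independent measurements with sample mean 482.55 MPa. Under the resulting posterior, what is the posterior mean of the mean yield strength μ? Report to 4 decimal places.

481.8575

For Normal data with known variance σ², a Normal(μ₀, σ₀²) prior on μ is conjugate. Posterior precision = 1/σ₀² + n/σ²; posterior mean is the precision-weighted average of μ₀ and x̄.
n·x̄ = 7·482.55 = 3377.85.
σ₀² = 86.72² = 7520.3584, σ² = 69.59² = 4842.7681; σ² + n·σ₀² = 4842.7681 + 7·7520.3584 = 57485.2769.
Posterior mean = (μ₀/σ₀² + n·x̄/σ²)/(1/σ₀² + n/σ²) = (σ²·μ₀ + σ₀²·n·x̄)/(σ² + n·σ₀²) = (4842.7681·474.33 + 7520.3584·3377.85)/57485.2769 = 27699712.814313/57485.2769 = 481.8575.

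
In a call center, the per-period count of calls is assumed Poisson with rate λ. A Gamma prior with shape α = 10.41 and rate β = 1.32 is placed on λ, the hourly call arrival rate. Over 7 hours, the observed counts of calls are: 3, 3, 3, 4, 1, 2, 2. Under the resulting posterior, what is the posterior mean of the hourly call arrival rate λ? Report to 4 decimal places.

3.4147

With a Gamma(shape α, rate β) prior, the Poisson likelihood is conjugate: the posterior is Gamma(α + ΣXᵢ, β + n).
Sum of counts S = 18 over n = 7 hours.
Posterior: Gamma(α+S, β+n) = Gamma(10.41+18, 1.32+7) = Gamma(28.41, 8.32).
Posterior mean = α/β = 28.41/8.32 = 3.4147.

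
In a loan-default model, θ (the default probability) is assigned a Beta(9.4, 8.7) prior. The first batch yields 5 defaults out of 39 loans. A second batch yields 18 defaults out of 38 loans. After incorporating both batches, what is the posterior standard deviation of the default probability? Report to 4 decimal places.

The Beta prior is conjugate to a Binomial/Bernoulli likelihood; the update adds successes to α and failures to β.
After batch 1: Beta(9.4+5, 8.7+34) = Beta(14.4, 42.7).
After batch 2: Beta(14.4+18, 42.7+20) = Beta(32.4, 62.7).
Var = αβ/((α+β)²(α+β+1)) = 32.4·62.7/(95.1²·96.1) = 0.00233737; SD = √0.00233737 = 0.0483.

0.0483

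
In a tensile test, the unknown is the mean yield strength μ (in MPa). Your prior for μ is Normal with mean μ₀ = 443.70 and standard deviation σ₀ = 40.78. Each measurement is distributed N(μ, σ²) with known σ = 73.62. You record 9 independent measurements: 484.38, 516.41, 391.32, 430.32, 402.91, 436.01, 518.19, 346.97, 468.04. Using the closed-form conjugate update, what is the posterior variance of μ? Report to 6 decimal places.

For Normal data with known variance σ², a Normal(μ₀, σ₀²) prior on μ is conjugate. Posterior precision = 1/σ₀² + n/σ²; posterior mean is the precision-weighted average of μ₀ and x̄.
σ₀² = 40.78² = 1663.0084, σ² = 73.62² = 5419.9044; σ² + n·σ₀² = 5419.9044 + 9·1663.0084 = 20386.98.
Posterior precision = 1/σ₀² + n/σ² = 1/1663.0084 + 9/5419.9044 = (σ² + n·σ₀²)/(σ₀²σ²) = 20386.98/(1663.0084·5419.9044); posterior variance σₙ² = σ₀²σ²/(σ² + n·σ₀²) = 1663.0084·5419.9044/20386.98 = 442.112885.

442.112885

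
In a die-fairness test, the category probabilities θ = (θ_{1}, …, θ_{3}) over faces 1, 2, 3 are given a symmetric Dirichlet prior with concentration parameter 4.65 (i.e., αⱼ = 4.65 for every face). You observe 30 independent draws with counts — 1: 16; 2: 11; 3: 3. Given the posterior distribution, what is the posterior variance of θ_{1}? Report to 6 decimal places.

The Dirichlet prior is conjugate to the Multinomial likelihood: each posterior αⱼ = prior αⱼ + observed count nⱼ.
Posterior concentration: (20.65, 15.65, 7.65), total = 43.95.
Var[θ_j] = α_j(Σα−α_j)/((Σα)²(Σα+1)) = 20.65·23.30/(43.95²·44.95) = 0.005542.

0.005542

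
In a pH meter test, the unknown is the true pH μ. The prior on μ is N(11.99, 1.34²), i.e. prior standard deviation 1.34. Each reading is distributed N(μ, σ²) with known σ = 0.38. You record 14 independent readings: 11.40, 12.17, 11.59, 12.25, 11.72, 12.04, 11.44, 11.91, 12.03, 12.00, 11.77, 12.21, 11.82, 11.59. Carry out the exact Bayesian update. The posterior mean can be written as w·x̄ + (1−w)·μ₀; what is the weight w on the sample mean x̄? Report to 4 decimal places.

For Normal data with known variance σ², a Normal(μ₀, σ₀²) prior on μ is conjugate. Posterior precision = 1/σ₀² + n/σ²; posterior mean is the precision-weighted average of μ₀ and x̄.
σ₀² = 1.34² = 1.7956, σ² = 0.38² = 0.1444. Prior precision 1/σ₀² = 1/1.7956; data precision n/σ² = 14/0.1444.
w = (n/σ²)/(1/σ₀² + n/σ²) = n·σ₀²/(σ² + n·σ₀²) = 14·1.7956/(0.1444 + 14·1.7956) = 25.1384/25.2828 = 0.9943.

0.9943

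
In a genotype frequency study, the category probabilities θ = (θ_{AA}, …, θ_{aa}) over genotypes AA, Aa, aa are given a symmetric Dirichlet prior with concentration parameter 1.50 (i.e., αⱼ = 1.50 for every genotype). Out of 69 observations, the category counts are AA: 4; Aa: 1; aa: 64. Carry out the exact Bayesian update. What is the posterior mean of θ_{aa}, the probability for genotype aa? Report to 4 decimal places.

The Dirichlet prior is conjugate to the Multinomial likelihood: each posterior αⱼ = prior αⱼ + observed count nⱼ.
Posterior concentration: (5.50, 2.50, 65.50), total = 73.50.
E[θ_{aa}|data] = α_{aa}/Σα = 65.50/73.50 = 0.8912.

0.8912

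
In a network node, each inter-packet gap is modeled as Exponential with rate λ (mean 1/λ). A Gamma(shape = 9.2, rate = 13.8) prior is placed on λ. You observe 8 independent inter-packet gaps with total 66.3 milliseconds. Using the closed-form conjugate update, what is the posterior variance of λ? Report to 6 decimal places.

With a Gamma(shape α, rate β) prior on the exponential rate λ, the posterior after n observations with total T = Σxᵢ is Gamma(α+n, β+T).
Posterior: Gamma(9.2+8, 13.8+66.3) = Gamma(17.2, 80.1).
Var = α/β² = 0.002681.

0.002681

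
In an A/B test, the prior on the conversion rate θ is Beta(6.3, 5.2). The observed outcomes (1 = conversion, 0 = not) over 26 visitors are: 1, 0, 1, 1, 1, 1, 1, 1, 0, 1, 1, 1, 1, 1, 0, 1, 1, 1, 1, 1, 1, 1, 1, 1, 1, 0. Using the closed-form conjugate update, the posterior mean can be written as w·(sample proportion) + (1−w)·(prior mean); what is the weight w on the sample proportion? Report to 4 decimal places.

The Beta prior is conjugate to a Binomial/Bernoulli likelihood; the update adds successes to α and failures to β.
Posterior mean = (α₀+k)/(α₀+β₀+n) = [n/(α₀+β₀+n)]·(k/n) + [(α₀+β₀)/(α₀+β₀+n)]·α₀/(α₀+β₀), so only n and the prior enter the weight.
The weight on the data is w = n/(α₀+β₀+n) = 26/(6.3+5.2+26) = 26/37.5 = 0.6933.

0.6933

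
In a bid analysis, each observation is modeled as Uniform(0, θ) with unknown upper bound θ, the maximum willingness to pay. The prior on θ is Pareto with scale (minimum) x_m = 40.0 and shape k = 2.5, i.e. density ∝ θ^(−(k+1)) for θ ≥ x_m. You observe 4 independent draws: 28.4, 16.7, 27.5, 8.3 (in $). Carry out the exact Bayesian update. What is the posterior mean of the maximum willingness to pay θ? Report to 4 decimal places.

A Pareto(scale x_m, shape k) prior on the upper bound θ of Uniform(0, θ) is conjugate: posterior is Pareto(max(x_m, max xᵢ), k + n).
Sample maximum = 28.4; prior scale x_m = 40.0 → posterior scale = max = 40.0.
Posterior shape = 2.5 + 4 = 6.5.
E[θ|data] = k·x_m/(k−1) = 6.5·40.0/5.5 = 47.2727.

47.2727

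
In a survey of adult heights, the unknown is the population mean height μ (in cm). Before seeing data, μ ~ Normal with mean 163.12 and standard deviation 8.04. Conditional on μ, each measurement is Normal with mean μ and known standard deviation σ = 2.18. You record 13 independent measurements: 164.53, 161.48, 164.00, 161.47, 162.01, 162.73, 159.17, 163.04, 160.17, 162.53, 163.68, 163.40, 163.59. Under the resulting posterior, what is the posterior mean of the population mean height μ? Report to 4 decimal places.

For Normal data with known variance σ², a Normal(μ₀, σ₀²) prior on μ is conjugate. Posterior precision = 1/σ₀² + n/σ²; posterior mean is the precision-weighted average of μ₀ and x̄.
Σxᵢ = 164.53 + 161.48 + 164.00 + 161.47 + 162.01 + 162.73 + 159.17 + 163.04 + 160.17 + 162.53 + 163.68 + 163.40 + 163.59 = 2111.8, so n·x̄ = 2111.8.
σ₀² = 8.04² = 64.6416, σ² = 2.18² = 4.7524; σ² + n·σ₀² = 4.7524 + 13·64.6416 = 845.0932.
Posterior mean = (μ₀/σ₀² + n·x̄/σ²)/(1/σ₀² + n/σ²) = (σ²·μ₀ + σ₀²·n·x̄)/(σ² + n·σ₀²) = (4.7524·163.12 + 64.6416·2111.8)/845.0932 = 137285.342368/845.0932 = 162.4499.

162.4499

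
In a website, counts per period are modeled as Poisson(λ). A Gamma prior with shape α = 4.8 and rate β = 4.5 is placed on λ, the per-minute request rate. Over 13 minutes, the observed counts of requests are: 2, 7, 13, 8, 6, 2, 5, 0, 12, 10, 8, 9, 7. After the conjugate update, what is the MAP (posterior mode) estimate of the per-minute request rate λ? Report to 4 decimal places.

5.3029

With a Gamma(shape α, rate β) prior, the Poisson likelihood is conjugate: the posterior is Gamma(α + ΣXᵢ, β + n).
Sum of counts S = 89 over n = 13 minutes.
Posterior: Gamma(α+S, β+n) = Gamma(4.8+89, 4.5+13) = Gamma(93.8, 17.5).
Mode of Gamma(α,β) for α≥1 is (α−1)/β = 92.8/17.5 = 5.3029.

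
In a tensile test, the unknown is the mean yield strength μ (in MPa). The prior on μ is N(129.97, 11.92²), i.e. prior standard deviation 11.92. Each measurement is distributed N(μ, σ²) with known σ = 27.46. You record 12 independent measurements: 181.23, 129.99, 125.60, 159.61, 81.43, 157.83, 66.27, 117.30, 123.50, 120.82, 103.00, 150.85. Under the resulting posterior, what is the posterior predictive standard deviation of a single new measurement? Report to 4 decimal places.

For Normal data with known variance σ², a Normal(μ₀, σ₀²) prior on μ is conjugate. Posterior precision = 1/σ₀² + n/σ²; posterior mean is the precision-weighted average of μ₀ and x̄.
σ₀² = 11.92² = 142.0864, σ² = 27.46² = 754.0516; σ² + n·σ₀² = 754.0516 + 12·142.0864 = 2459.0884.
Posterior precision = 1/σ₀² + n/σ² = 1/142.0864 + 12/754.0516 = (σ² + n·σ₀²)/(σ₀²σ²) = 2459.0884/(142.0864·754.0516); posterior variance σₙ² = σ₀²σ²/(σ² + n·σ₀²) = 142.0864·754.0516/2459.0884 = 43.569185.
Predictive variance for one new observation = σₙ² + σ² = 142.0864·754.0516/2459.0884 + 754.0516 = σ²·(σ₀² + 2459.0884)/2459.0884 = 754.0516·2601.1748/2459.0884 = 797.620785; SD = √(754.0516·2601.1748/2459.0884) = 28.2422.

28.2422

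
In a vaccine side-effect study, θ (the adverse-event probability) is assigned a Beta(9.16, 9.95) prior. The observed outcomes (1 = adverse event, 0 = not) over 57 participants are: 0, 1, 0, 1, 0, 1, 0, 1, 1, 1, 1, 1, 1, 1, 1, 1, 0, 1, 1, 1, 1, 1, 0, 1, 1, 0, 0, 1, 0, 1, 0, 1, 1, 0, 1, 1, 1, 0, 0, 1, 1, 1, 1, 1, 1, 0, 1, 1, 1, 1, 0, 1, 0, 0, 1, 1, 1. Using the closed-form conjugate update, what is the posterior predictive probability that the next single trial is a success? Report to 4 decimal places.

The Beta prior is conjugate to a Binomial/Bernoulli likelihood; the update adds successes to α and failures to β.
Posterior: Beta(α+k, β+n−k) = Beta(9.16+40, 9.95+17) = Beta(49.16, 26.95).
For a single future Bernoulli trial, P(success | data) = α/(α+β) = 0.6459.

0.6459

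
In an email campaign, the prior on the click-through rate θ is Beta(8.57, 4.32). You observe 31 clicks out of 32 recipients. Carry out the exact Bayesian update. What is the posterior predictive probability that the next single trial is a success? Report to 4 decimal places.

The Beta prior is conjugate to a Binomial/Bernoulli likelihood; the update adds successes to α and failures to β.
Posterior: Beta(α+k, β+n−k) = Beta(8.57+31, 4.32+1) = Beta(39.57, 5.32).
For a single future Bernoulli trial, P(success | data) = α/(α+β) = 0.8815.

0.8815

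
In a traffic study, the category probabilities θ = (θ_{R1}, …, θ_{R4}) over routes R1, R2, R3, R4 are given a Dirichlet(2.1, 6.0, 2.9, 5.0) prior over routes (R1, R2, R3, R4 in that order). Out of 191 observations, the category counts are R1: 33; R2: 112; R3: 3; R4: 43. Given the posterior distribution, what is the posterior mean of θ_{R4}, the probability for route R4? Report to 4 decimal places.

The Dirichlet prior is conjugate to the Multinomial likelihood: each posterior αⱼ = prior αⱼ + observed count nⱼ.
Posterior concentration: (35.1, 118.0, 5.9, 48.0), total = 207.0.
E[θ_{R4}|data] = α_{R4}/Σα = 48.0/207.0 = 0.2319.

0.2319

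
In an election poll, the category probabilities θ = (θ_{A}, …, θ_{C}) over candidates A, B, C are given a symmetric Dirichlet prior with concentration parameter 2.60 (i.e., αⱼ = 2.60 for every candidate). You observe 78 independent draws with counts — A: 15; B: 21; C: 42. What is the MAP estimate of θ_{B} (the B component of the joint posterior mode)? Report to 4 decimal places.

0.2729

The Dirichlet prior is conjugate to the Multinomial likelihood: each posterior αⱼ = prior αⱼ + observed count nⱼ.
Posterior concentration: (17.60, 23.60, 44.60), total = 85.80.
Joint mode component: (α_{B}−1)/(Σα−K) = 22.60/82.80 = 0.2729.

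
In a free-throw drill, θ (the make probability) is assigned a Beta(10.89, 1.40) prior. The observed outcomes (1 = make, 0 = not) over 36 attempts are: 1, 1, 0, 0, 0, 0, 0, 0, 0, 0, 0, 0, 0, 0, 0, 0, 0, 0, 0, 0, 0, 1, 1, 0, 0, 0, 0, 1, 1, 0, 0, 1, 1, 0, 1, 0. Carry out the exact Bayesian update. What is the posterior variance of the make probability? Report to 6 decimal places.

The Beta prior is conjugate to a Binomial/Bernoulli likelihood; the update adds successes to α and failures to β.
Posterior: Beta(α+k, β+n−k) = Beta(10.89+9, 1.40+27) = Beta(19.89, 28.40).
Var = αβ/((α+β)²(α+β+1)) = 19.89·28.40/(48.29²·49.29) = 0.004915.

0.004915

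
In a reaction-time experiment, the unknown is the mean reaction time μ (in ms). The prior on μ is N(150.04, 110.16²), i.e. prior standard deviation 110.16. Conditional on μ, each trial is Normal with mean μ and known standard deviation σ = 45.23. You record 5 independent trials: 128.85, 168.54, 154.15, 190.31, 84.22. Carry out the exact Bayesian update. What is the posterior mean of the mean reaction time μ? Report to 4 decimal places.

For Normal data with known variance σ², a Normal(μ₀, σ₀²) prior on μ is conjugate. Posterior precision = 1/σ₀² + n/σ²; posterior mean is the precision-weighted average of μ₀ and x̄.
Σxᵢ = 128.85 + 168.54 + 154.15 + 190.31 + 84.22 = 726.07, so n·x̄ = 726.07.
σ₀² = 110.16² = 12135.2256, σ² = 45.23² = 2045.7529; σ² + n·σ₀² = 2045.7529 + 5·12135.2256 = 62721.8809.
Posterior mean = (μ₀/σ₀² + n·x̄/σ²)/(1/σ₀² + n/σ²) = (σ²·μ₀ + σ₀²·n·x̄)/(σ² + n·σ₀²) = (2045.7529·150.04 + 12135.2256·726.07)/62721.8809 = 9117968.016508/62721.8809 = 145.3714.

145.3714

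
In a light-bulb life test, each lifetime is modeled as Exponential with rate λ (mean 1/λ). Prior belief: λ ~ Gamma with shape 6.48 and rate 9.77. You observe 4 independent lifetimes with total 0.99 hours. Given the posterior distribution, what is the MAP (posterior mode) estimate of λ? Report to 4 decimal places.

0.8810

With a Gamma(shape α, rate β) prior on the exponential rate λ, the posterior after n observations with total T = Σxᵢ is Gamma(α+n, β+T).
Posterior: Gamma(6.48+4, 9.77+0.99) = Gamma(10.48, 10.76).
Mode = (α−1)/β = 0.8810.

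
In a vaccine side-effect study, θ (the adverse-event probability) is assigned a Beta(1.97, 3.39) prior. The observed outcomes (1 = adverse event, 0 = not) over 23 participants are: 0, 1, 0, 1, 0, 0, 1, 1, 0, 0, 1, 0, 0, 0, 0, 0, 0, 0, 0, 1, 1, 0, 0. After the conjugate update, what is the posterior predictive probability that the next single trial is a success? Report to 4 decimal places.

0.3163

The Beta prior is conjugate to a Binomial/Bernoulli likelihood; the update adds successes to α and failures to β.
Posterior: Beta(α+k, β+n−k) = Beta(1.97+7, 3.39+16) = Beta(8.97, 19.39).
For a single future Bernoulli trial, P(success | data) = α/(α+β) = 0.3163.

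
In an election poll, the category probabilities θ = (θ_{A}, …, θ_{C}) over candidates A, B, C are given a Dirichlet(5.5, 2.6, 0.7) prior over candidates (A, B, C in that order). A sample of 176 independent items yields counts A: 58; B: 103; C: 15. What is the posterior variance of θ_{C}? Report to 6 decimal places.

0.000418

The Dirichlet prior is conjugate to the Multinomial likelihood: each posterior αⱼ = prior αⱼ + observed count nⱼ.
Posterior concentration: (63.5, 105.6, 15.7), total = 184.8.
Var[θ_j] = α_j(Σα−α_j)/((Σα)²(Σα+1)) = 15.7·169.1/(184.8²·185.8) = 0.000418.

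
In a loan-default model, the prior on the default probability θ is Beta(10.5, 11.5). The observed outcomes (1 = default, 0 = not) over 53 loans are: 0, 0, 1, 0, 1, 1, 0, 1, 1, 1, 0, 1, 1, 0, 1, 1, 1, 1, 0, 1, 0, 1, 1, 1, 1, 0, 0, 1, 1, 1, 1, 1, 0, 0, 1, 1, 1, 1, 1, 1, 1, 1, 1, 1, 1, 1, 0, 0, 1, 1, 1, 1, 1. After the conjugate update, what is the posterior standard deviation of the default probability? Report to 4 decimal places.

0.0543

The Beta prior is conjugate to a Binomial/Bernoulli likelihood; the update adds successes to α and failures to β.
Posterior: Beta(α+k, β+n−k) = Beta(10.5+39, 11.5+14) = Beta(49.5, 25.5).
Var = αβ/((α+β)²(α+β+1)) = 49.5·25.5/(75.0²·76.0) = 0.00295263; SD = √0.00295263 = 0.0543.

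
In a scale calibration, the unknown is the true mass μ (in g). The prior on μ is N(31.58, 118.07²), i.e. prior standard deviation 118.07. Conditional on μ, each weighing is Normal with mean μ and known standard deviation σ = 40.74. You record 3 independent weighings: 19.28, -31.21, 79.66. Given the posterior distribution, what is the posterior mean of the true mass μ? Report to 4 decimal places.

For Normal data with known variance σ², a Normal(μ₀, σ₀²) prior on μ is conjugate. Posterior precision = 1/σ₀² + n/σ²; posterior mean is the precision-weighted average of μ₀ and x̄.
Σxᵢ = 19.28 + (-31.21) + 79.66 = 67.73, so n·x̄ = 67.73.
σ₀² = 118.07² = 13940.5249, σ² = 40.74² = 1659.7476; σ² + n·σ₀² = 1659.7476 + 3·13940.5249 = 43481.3223.
Posterior mean = (μ₀/σ₀² + n·x̄/σ²)/(1/σ₀² + n/σ²) = (σ²·μ₀ + σ₀²·n·x̄)/(σ² + n·σ₀²) = (1659.7476·31.58 + 13940.5249·67.73)/43481.3223 = 996606.580685/43481.3223 = 22.9203.

22.9203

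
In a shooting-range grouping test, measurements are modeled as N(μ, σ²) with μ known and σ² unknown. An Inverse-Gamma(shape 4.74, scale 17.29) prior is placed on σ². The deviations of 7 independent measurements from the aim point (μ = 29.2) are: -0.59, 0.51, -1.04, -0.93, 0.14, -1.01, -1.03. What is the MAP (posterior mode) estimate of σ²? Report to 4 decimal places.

2.1231

With known mean μ and an Inverse-Gamma(α, β) prior on σ², the Normal likelihood is conjugate: posterior is Inv-Gamma(α + n/2, β + Σ(xᵢ−μ)²/2).
Σ(xᵢ−μ)² = (-0.59)² + (0.51)² + (-1.04)² + (-0.93)² + (0.14)² + (-1.01)² + (-1.03)² = 4.6553.
Posterior: Inv-Gamma(4.74 + 7/2, 17.29 + 4.6553/2) = Inv-Gamma(8.24, 19.61765).
Mode = β/(α+1) = 19.61765/9.24 = 2.1231.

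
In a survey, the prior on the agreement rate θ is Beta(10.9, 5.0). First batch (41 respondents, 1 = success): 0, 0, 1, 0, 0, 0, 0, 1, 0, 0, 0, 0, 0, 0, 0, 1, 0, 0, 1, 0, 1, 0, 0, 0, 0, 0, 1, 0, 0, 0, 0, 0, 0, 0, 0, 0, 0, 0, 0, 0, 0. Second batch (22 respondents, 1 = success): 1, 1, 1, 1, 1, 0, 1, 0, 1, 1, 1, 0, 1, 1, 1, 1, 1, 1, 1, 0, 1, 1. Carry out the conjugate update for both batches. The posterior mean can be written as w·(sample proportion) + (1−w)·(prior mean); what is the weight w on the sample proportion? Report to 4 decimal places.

0.7985

The Beta prior is conjugate to a Binomial/Bernoulli likelihood; the update adds successes to α and failures to β.
Total number of respondents: n = 41 + 22 = 63.
Posterior mean = (α₀+k)/(α₀+β₀+n) = [n/(α₀+β₀+n)]·(k/n) + [(α₀+β₀)/(α₀+β₀+n)]·α₀/(α₀+β₀), so only n and the prior enter the weight.
The weight on the data is w = n/(α₀+β₀+n) = 63/(10.9+5.0+63) = 63/78.9 = 0.7985.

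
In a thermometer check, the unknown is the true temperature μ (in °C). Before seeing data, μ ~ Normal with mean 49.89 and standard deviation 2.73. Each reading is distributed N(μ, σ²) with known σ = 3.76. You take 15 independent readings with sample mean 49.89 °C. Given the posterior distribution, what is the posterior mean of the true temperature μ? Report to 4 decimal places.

49.8900

For Normal data with known variance σ², a Normal(μ₀, σ₀²) prior on μ is conjugate. Posterior precision = 1/σ₀² + n/σ²; posterior mean is the precision-weighted average of μ₀ and x̄.
n·x̄ = 15·49.89 = 748.35.
σ₀² = 2.73² = 7.4529, σ² = 3.76² = 14.1376; σ² + n·σ₀² = 14.1376 + 15·7.4529 = 125.9311.
Posterior mean = (μ₀/σ₀² + n·x̄/σ²)/(1/σ₀² + n/σ²) = (σ²·μ₀ + σ₀²·n·x̄)/(σ² + n·σ₀²) = (14.1376·49.89 + 7.4529·748.35)/125.9311 = 6282.702579/125.9311 = 49.8900.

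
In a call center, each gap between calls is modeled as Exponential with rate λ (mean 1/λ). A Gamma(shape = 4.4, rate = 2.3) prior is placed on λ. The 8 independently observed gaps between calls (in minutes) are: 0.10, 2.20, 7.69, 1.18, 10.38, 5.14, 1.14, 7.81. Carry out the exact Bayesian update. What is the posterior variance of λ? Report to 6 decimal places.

With a Gamma(shape α, rate β) prior on the exponential rate λ, the posterior after n observations with total T = Σxᵢ is Gamma(α+n, β+T).
Sum of observations T = 35.64 minutes; n = 8.
Posterior: Gamma(4.4+8, 2.3+35.64) = Gamma(12.4, 37.94).
Var = α/β² = 0.008614.

0.008614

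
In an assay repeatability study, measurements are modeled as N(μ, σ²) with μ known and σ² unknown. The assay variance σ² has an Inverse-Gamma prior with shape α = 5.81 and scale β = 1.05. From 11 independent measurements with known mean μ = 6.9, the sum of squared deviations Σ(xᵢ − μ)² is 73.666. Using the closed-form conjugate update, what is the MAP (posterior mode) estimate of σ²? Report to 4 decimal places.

3.0774

With known mean μ and an Inverse-Gamma(α, β) prior on σ², the Normal likelihood is conjugate: posterior is Inv-Gamma(α + n/2, β + Σ(xᵢ−μ)²/2).
Posterior: Inv-Gamma(5.81 + 11/2, 1.05 + 73.666/2) = Inv-Gamma(11.31, 37.8830).
Mode = β/(α+1) = 37.8830/12.31 = 3.0774.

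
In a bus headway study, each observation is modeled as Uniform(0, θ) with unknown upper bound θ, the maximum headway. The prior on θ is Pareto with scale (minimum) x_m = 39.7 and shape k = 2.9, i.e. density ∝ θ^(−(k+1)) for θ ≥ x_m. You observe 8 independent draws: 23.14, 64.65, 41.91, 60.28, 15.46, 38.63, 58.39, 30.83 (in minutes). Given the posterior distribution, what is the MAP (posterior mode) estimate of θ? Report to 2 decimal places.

64.65

A Pareto(scale x_m, shape k) prior on the upper bound θ of Uniform(0, θ) is conjugate: posterior is Pareto(max(x_m, max xᵢ), k + n).
Sample maximum = 64.65; prior scale x_m = 39.7 → posterior scale = max = 64.65.
Posterior shape = 2.9 + 8 = 10.9.
The Pareto density is decreasing on [x_m, ∞), so the mode is x_m = 64.65.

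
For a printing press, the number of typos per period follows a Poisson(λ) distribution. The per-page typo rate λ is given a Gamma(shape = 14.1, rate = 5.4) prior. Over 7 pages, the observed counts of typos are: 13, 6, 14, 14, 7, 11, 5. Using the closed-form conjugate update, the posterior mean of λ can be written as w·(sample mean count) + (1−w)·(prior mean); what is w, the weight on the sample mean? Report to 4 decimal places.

0.5645

With a Gamma(shape α, rate β) prior, the Poisson likelihood is conjugate: the posterior is Gamma(α + ΣXᵢ, β + n).
Posterior mean = (α₀+S)/(β₀+n) = [n/(β₀+n)]·(S/n) + [β₀/(β₀+n)]·(α₀/β₀), so only n and β₀ enter the weight.
Weight on data w = n/(β₀+n) = 7/(5.4+7) = 7/12.4 = 0.5645.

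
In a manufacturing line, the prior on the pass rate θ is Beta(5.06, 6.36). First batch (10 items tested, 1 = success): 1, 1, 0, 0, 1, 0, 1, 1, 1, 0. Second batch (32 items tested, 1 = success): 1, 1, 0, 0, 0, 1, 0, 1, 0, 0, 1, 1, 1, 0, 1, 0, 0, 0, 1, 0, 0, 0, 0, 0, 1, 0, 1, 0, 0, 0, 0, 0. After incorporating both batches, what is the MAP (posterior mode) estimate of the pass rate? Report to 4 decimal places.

The Beta prior is conjugate to a Binomial/Bernoulli likelihood; the update adds successes to α and failures to β.
After batch 1: Beta(5.06+6, 6.36+4) = Beta(11.06, 10.36).
After batch 2: Beta(11.06+11, 10.36+21) = Beta(22.06, 31.36).
Mode of Beta(a,b) for a,b>1 is (a−1)/(a+b−2) = 21.06/51.42 = 0.4096.

0.4096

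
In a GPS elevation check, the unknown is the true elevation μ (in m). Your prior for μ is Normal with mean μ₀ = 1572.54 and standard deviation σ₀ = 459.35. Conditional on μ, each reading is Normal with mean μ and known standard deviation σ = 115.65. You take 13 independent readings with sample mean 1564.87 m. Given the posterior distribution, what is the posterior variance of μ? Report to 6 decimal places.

For Normal data with known variance σ², a Normal(μ₀, σ₀²) prior on μ is conjugate. Posterior precision = 1/σ₀² + n/σ²; posterior mean is the precision-weighted average of μ₀ and x̄.
σ₀² = 459.35² = 211002.4225, σ² = 115.65² = 13374.9225; σ² + n·σ₀² = 13374.9225 + 13·211002.4225 = 2756406.415.
Posterior precision = 1/σ₀² + n/σ² = 1/211002.4225 + 13/13374.9225 = (σ² + n·σ₀²)/(σ₀²σ²) = 2756406.415/(211002.4225·13374.9225); posterior variance σₙ² = σ₀²σ²/(σ² + n·σ₀²) = 211002.4225·13374.9225/2756406.415 = 1023.847947.

1023.847947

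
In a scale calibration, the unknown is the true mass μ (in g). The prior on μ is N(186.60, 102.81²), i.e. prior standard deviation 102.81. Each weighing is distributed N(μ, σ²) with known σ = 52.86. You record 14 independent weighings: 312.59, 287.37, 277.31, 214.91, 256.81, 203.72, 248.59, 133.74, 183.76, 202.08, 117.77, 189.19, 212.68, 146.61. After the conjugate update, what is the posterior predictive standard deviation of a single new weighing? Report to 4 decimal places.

For Normal data with known variance σ², a Normal(μ₀, σ₀²) prior on μ is conjugate. Posterior precision = 1/σ₀² + n/σ²; posterior mean is the precision-weighted average of μ₀ and x̄.
σ₀² = 102.81² = 10569.8961, σ² = 52.86² = 2794.1796; σ² + n·σ₀² = 2794.1796 + 14·10569.8961 = 150772.725.
Posterior precision = 1/σ₀² + n/σ² = 1/10569.8961 + 14/2794.1796 = (σ² + n·σ₀²)/(σ₀²σ²) = 150772.725/(10569.8961·2794.1796); posterior variance σₙ² = σ₀²σ²/(σ² + n·σ₀²) = 10569.8961·2794.1796/150772.725 = 195.885483.
Predictive variance for one new observation = σₙ² + σ² = 10569.8961·2794.1796/150772.725 + 2794.1796 = σ²·(σ₀² + 150772.725)/150772.725 = 2794.1796·161342.6211/150772.725 = 2990.065083; SD = √(2794.1796·161342.6211/150772.725) = 54.6815.

54.6815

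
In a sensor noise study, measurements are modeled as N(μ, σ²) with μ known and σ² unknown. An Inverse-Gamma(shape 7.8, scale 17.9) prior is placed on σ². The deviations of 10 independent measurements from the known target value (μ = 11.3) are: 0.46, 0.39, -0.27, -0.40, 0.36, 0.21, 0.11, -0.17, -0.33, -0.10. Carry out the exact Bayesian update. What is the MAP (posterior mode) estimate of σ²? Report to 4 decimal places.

1.3308

With known mean μ and an Inverse-Gamma(α, β) prior on σ², the Normal likelihood is conjugate: posterior is Inv-Gamma(α + n/2, β + Σ(xᵢ−μ)²/2).
Σ(xᵢ−μ)² = (0.46)² + (0.39)² + (-0.27)² + (-0.40)² + (0.36)² + (0.21)² + (0.11)² + (-0.17)² + (-0.33)² + (-0.10)² = 0.9302.
Posterior: Inv-Gamma(7.8 + 10/2, 17.9 + 0.9302/2) = Inv-Gamma(12.80, 18.36510).
Mode = β/(α+1) = 18.36510/13.80 = 1.3308.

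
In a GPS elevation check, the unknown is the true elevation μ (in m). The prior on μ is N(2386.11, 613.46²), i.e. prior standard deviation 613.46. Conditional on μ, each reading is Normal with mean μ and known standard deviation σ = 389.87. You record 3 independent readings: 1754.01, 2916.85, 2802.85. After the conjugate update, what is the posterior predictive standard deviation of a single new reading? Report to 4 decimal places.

443.4557

For Normal data with known variance σ², a Normal(μ₀, σ₀²) prior on μ is conjugate. Posterior precision = 1/σ₀² + n/σ²; posterior mean is the precision-weighted average of μ₀ and x̄.
σ₀² = 613.46² = 376333.1716, σ² = 389.87² = 151998.6169; σ² + n·σ₀² = 151998.6169 + 3·376333.1716 = 1280998.1317.
Posterior precision = 1/σ₀² + n/σ² = 1/376333.1716 + 3/151998.6169 = (σ² + n·σ₀²)/(σ₀²σ²) = 1280998.1317/(376333.1716·151998.6169); posterior variance σₙ² = σ₀²σ²/(σ² + n·σ₀²) = 376333.1716·151998.6169/1280998.1317 = 44654.336459.
Predictive variance for one new observation = σₙ² + σ² = 376333.1716·151998.6169/1280998.1317 + 151998.6169 = σ²·(σ₀² + 1280998.1317)/1280998.1317 = 151998.6169·1657331.3033/1280998.1317 = 196652.953359; SD = √(151998.6169·1657331.3033/1280998.1317) = 443.4557.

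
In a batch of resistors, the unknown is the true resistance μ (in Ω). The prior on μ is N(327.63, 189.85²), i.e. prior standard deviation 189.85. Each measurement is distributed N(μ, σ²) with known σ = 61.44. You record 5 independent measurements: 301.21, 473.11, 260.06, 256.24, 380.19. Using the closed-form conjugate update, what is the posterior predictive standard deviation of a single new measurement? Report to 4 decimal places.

67.1890

For Normal data with known variance σ², a Normal(μ₀, σ₀²) prior on μ is conjugate. Posterior precision = 1/σ₀² + n/σ²; posterior mean is the precision-weighted average of μ₀ and x̄.
σ₀² = 189.85² = 36043.0225, σ² = 61.44² = 3774.8736; σ² + n·σ₀² = 3774.8736 + 5·36043.0225 = 183989.9861.
Posterior precision = 1/σ₀² + n/σ² = 1/36043.0225 + 5/3774.8736 = (σ² + n·σ₀²)/(σ₀²σ²) = 183989.9861/(36043.0225·3774.8736); posterior variance σₙ² = σ₀²σ²/(σ² + n·σ₀²) = 36043.0225·3774.8736/183989.9861 = 739.485105.
Predictive variance for one new observation = σₙ² + σ² = 36043.0225·3774.8736/183989.9861 + 3774.8736 = σ²·(σ₀² + 183989.9861)/183989.9861 = 3774.8736·220033.0086/183989.9861 = 4514.358705; SD = √(3774.8736·220033.0086/183989.9861) = 67.1890.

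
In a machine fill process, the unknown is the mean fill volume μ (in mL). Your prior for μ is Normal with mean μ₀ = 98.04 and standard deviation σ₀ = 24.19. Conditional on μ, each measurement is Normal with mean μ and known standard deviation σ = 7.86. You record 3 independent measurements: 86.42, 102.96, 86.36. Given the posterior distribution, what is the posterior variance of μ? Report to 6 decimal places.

For Normal data with known variance σ², a Normal(μ₀, σ₀²) prior on μ is conjugate. Posterior precision = 1/σ₀² + n/σ²; posterior mean is the precision-weighted average of μ₀ and x̄.
σ₀² = 24.19² = 585.1561, σ² = 7.86² = 61.7796; σ² + n·σ₀² = 61.7796 + 3·585.1561 = 1817.2479.
Posterior precision = 1/σ₀² + n/σ² = 1/585.1561 + 3/61.7796 = (σ² + n·σ₀²)/(σ₀²σ²) = 1817.2479/(585.1561·61.7796); posterior variance σₙ² = σ₀²σ²/(σ² + n·σ₀²) = 585.1561·61.7796/1817.2479 = 19.893109.

19.893109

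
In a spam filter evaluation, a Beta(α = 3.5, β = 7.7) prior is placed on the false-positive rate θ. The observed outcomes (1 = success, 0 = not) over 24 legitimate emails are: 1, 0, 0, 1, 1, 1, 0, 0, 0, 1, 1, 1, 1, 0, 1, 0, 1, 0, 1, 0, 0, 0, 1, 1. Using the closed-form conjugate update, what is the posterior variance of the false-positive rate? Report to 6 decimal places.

The Beta prior is conjugate to a Binomial/Bernoulli likelihood; the update adds successes to α and failures to β.
Posterior: Beta(α+k, β+n−k) = Beta(3.5+13, 7.7+11) = Beta(16.5, 18.7).
Var = αβ/((α+β)²(α+β+1)) = 16.5·18.7/(35.2²·36.2) = 0.006879.

0.006879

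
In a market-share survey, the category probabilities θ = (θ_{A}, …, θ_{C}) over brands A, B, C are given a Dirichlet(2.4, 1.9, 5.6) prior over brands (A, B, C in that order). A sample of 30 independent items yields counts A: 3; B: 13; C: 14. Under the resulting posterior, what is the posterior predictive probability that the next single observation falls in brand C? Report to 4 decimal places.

0.4912

The Dirichlet prior is conjugate to the Multinomial likelihood: each posterior αⱼ = prior αⱼ + observed count nⱼ.
Posterior concentration: (5.4, 14.9, 19.6), total = 39.9.
P(next = C | data) = α_{C}/Σα = 0.4912.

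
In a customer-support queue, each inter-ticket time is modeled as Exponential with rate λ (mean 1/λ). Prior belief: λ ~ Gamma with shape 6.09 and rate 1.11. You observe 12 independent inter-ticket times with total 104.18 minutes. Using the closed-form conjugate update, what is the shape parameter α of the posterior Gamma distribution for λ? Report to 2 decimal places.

18.09

With a Gamma(shape α, rate β) prior on the exponential rate λ, the posterior after n observations with total T = Σxᵢ is Gamma(α+n, β+T).
Posterior: Gamma(6.09+12, 1.11+104.18) = Gamma(18.09, 105.29).
Posterior α = 18.09.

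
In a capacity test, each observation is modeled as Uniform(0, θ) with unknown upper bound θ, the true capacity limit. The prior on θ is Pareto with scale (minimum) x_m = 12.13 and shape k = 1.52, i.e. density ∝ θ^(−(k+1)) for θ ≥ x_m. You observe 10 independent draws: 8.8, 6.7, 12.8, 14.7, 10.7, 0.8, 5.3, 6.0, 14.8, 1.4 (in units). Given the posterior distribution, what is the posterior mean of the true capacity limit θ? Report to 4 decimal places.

16.2068

A Pareto(scale x_m, shape k) prior on the upper bound θ of Uniform(0, θ) is conjugate: posterior is Pareto(max(x_m, max xᵢ), k + n).
Sample maximum = 14.8; prior scale x_m = 12.13 → posterior scale = max = 14.80.
Posterior shape = 1.52 + 10 = 11.52.
E[θ|data] = k·x_m/(k−1) = 11.52·14.80/10.52 = 16.2068.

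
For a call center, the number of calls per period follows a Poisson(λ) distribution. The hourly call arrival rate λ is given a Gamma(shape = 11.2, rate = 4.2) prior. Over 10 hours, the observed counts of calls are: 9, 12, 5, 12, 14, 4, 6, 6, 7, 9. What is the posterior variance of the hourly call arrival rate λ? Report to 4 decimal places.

0.4721

With a Gamma(shape α, rate β) prior, the Poisson likelihood is conjugate: the posterior is Gamma(α + ΣXᵢ, β + n).
Sum of counts S = 84 over n = 10 hours.
Posterior: Gamma(α+S, β+n) = Gamma(11.2+84, 4.2+10) = Gamma(95.2, 14.2).
Var = α/β² = 95.2/14.2² = 0.4721.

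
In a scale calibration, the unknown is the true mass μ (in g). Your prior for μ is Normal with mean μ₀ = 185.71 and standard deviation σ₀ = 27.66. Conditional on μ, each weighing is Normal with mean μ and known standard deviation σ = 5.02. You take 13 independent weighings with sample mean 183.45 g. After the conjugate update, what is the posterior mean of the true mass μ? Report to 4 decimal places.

For Normal data with known variance σ², a Normal(μ₀, σ₀²) prior on μ is conjugate. Posterior precision = 1/σ₀² + n/σ²; posterior mean is the precision-weighted average of μ₀ and x̄.
n·x̄ = 13·183.45 = 2384.85.
σ₀² = 27.66² = 765.0756, σ² = 5.02² = 25.2004; σ² + n·σ₀² = 25.2004 + 13·765.0756 = 9971.1832.
Posterior mean = (μ₀/σ₀² + n·x̄/σ²)/(1/σ₀² + n/σ²) = (σ²·μ₀ + σ₀²·n·x̄)/(σ² + n·σ₀²) = (25.2004·185.71 + 765.0756·2384.85)/9971.1832 = 1829270.510944/9971.1832 = 183.4557.

183.4557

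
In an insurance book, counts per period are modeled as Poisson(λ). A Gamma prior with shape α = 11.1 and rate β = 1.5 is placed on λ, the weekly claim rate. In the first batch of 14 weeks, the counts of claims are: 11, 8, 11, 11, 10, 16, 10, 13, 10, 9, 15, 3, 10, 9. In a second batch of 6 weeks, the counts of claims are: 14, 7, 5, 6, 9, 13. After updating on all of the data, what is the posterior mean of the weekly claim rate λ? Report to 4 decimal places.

9.8186

With a Gamma(shape α, rate β) prior, the Poisson likelihood is conjugate: the posterior is Gamma(α + ΣXᵢ, β + n).
Batch 1: sum of counts S = 146 over n = 14 weeks.
After batch 1: Gamma(α+S, β+n) = Gamma(11.1+146, 1.5+14) = Gamma(157.1, 15.5).
Batch 2: sum of counts S = 54 over n = 6 weeks.
After batch 2: Gamma(α+S, β+n) = Gamma(157.1+54, 15.5+6) = Gamma(211.1, 21.5).
Posterior mean = α/β = 211.1/21.5 = 9.8186.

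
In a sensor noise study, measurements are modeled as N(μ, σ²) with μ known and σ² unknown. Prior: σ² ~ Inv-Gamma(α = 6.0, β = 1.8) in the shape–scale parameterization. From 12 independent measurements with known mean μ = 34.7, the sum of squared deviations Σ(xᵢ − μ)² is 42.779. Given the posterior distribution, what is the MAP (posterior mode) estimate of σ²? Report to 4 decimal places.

With known mean μ and an Inverse-Gamma(α, β) prior on σ², the Normal likelihood is conjugate: posterior is Inv-Gamma(α + n/2, β + Σ(xᵢ−μ)²/2).
Posterior: Inv-Gamma(6.0 + 12/2, 1.8 + 42.779/2) = Inv-Gamma(12.00, 23.1895).
Mode = β/(α+1) = 23.1895/13.00 = 1.7838.

1.7838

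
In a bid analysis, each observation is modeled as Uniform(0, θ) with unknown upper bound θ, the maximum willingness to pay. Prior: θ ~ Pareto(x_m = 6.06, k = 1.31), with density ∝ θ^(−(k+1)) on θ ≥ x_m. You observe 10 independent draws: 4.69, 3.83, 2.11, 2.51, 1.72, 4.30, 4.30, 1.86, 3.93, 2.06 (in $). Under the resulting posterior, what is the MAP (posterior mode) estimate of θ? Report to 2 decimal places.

6.06

A Pareto(scale x_m, shape k) prior on the upper bound θ of Uniform(0, θ) is conjugate: posterior is Pareto(max(x_m, max xᵢ), k + n).
Sample maximum = 4.69; prior scale x_m = 6.06 → posterior scale = max = 6.06.
Posterior shape = 1.31 + 10 = 11.31.
The Pareto density is decreasing on [x_m, ∞), so the mode is x_m = 6.06.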